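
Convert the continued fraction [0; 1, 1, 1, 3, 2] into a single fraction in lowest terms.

Work from the innermost term outward:
Start with 2.
3 + 1/(2/1) = 3 + 1/2 = 7/2
1 + 1/(7/2) = 1 + 2/7 = 9/7
1 + 1/(9/7) = 1 + 7/9 = 16/9
1 + 1/(16/9) = 1 + 9/16 = 25/16
0 + 1/(25/16) = 0 + 16/25 = 16/25

16/25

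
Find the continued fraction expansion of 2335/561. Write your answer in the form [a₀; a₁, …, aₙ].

2335 ÷ 561 → quotient 4, remainder 91
561 ÷ 91 → quotient 6, remainder 15
91 ÷ 15 → quotient 6, remainder 1
15 ÷ 1 → quotient 15, remainder 0

[4; 6, 6, 15]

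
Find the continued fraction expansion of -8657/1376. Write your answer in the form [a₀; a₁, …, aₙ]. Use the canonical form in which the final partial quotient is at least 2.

⌊-8657/1376⌋ = -7, remainder 975
⌊1376/975⌋ = 1, remainder 401
⌊975/401⌋ = 2, remainder 173
⌊401/173⌋ = 2, remainder 55
⌊173/55⌋ = 3, remainder 8
⌊55/8⌋ = 6, remainder 7
⌊8/7⌋ = 1, remainder 1
⌊7/1⌋ = 7, remainder 0

[-7; 1, 2, 2, 3, 6, 1, 7]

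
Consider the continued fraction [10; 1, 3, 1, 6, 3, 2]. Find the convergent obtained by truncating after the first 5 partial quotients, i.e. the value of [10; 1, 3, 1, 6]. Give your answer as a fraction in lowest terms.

367/34

Start with 6.
1 + 1/(6/1) = 1 + 1/6 = 7/6
3 + 1/(7/6) = 3 + 6/7 = 27/7
1 + 1/(27/7) = 1 + 7/27 = 34/27
10 + 1/(34/27) = 10 + 27/34 = 367/34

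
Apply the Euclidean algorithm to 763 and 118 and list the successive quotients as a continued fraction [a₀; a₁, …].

[6; 2, 6, 1, 7]

763 ÷ 118 → quotient 6, remainder 55
118 ÷ 55 → quotient 2, remainder 8
55 ÷ 8 → quotient 6, remainder 7
8 ÷ 7 → quotient 1, remainder 1
7 ÷ 1 → quotient 7, remainder 0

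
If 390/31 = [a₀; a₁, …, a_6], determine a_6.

390 = 12·31 + 18, so a_0 = 12
31 = 1·18 + 13, so a_1 = 1
18 = 1·13 + 5, so a_2 = 1
13 = 2·5 + 3, so a_3 = 2
5 = 1·3 + 2, so a_4 = 1
3 = 1·2 + 1, so a_5 = 1
2 = 2·1 + 0, so a_6 = 2

2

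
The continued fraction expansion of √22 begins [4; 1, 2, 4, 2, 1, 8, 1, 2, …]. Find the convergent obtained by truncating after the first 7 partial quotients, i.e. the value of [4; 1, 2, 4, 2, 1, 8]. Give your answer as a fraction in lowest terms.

Start with 8.
1 + 1/(8/1) = 1 + 1/8 = 9/8
2 + 1/(9/8) = 2 + 8/9 = 26/9
4 + 1/(26/9) = 4 + 9/26 = 113/26
2 + 1/(113/26) = 2 + 26/113 = 252/113
1 + 1/(252/113) = 1 + 113/252 = 365/252
4 + 1/(365/252) = 4 + 252/365 = 1712/365

1712/365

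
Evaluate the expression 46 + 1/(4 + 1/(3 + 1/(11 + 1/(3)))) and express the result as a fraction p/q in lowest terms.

Collapse the nested fraction from the inside out:
Start with 3.
11 + 1/(3/1) = 11 + 1/3 = 34/3
3 + 1/(34/3) = 3 + 3/34 = 105/34
4 + 1/(105/34) = 4 + 34/105 = 454/105
46 + 1/(454/105) = 46 + 105/454 = 20989/454

20989/454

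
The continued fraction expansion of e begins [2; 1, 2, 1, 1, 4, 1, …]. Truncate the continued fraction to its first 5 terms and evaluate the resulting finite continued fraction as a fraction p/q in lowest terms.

19/7

Use the convergent recurrence hₖ = aₖ·hₖ₋₁ + hₖ₋₂ (and likewise for the denominators kₖ):
a_0 = 2: 2/1
a_1 = 1: 3/1
a_2 = 2: 8/3
a_3 = 1: 11/4
a_4 = 1: 19/7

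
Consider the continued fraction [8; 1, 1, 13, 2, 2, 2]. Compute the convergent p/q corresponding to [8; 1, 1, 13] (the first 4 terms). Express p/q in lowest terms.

230/27

Start with 13.
1 + 1/(13/1) = 1 + 1/13 = 14/13
1 + 1/(14/13) = 1 + 13/14 = 27/14
8 + 1/(27/14) = 8 + 14/27 = 230/27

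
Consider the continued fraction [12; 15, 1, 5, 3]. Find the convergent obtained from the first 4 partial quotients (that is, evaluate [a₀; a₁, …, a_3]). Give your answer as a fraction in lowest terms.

Start with 5.
1 + 1/(5/1) = 1 + 1/5 = 6/5
15 + 1/(6/5) = 15 + 5/6 = 95/6
12 + 1/(95/6) = 12 + 6/95 = 1146/95

1146/95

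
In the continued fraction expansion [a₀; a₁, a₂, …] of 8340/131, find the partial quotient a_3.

1

Repeatedly divide and take the remainder:
8340 ÷ 131 → quotient 63, remainder 87
131 ÷ 87 → quotient 1, remainder 44
87 ÷ 44 → quotient 1, remainder 43
44 ÷ 43 → quotient 1, remainder 1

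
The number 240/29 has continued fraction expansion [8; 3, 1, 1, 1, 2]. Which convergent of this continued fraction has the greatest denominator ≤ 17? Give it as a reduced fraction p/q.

91/11

a_0 = 8: 8/1  (≤ bound)
a_1 = 3: 25/3  (≤ bound)
a_2 = 1: 33/4  (≤ bound)
a_3 = 1: 58/7  (≤ bound)
a_4 = 1: 91/11  (≤ bound)
a_5 = 2: 240/29  (> 17, stop)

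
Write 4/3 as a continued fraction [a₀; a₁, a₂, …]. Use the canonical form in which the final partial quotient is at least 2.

[1; 3]

4 = 1·3 + 1, so a_0 = 1
3 = 3·1 + 0, so a_1 = 3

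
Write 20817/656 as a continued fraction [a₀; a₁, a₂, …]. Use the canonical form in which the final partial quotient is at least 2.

⌊20817/656⌋ = 31, remainder 481
⌊656/481⌋ = 1, remainder 175
⌊481/175⌋ = 2, remainder 131
⌊175/131⌋ = 1, remainder 44
⌊131/44⌋ = 2, remainder 43
⌊44/43⌋ = 1, remainder 1
⌊43/1⌋ = 43, remainder 0

[31; 1, 2, 1, 2, 1, 43]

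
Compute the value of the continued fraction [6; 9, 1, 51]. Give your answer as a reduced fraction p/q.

3166/519

a_0 = 6: 6/1
a_1 = 9: 55/9
a_2 = 1: 61/10
a_3 = 51: 3166/519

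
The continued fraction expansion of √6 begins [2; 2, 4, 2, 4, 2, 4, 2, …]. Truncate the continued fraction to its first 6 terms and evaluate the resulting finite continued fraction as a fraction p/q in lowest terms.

485/198

Compute successive convergents:
a_0 = 2: 2/1
a_1 = 2: 5/2
a_2 = 4: 22/9
a_3 = 2: 49/20
a_4 = 4: 218/89
a_5 = 2: 485/198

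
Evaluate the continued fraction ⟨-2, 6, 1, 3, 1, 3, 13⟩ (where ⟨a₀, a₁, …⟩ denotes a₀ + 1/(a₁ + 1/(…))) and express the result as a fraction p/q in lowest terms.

-3170/1711

Collapse the nested fraction from the inside out:
Start with 13.
3 + 1/(13/1) = 3 + 1/13 = 40/13
1 + 1/(40/13) = 1 + 13/40 = 53/40
3 + 1/(53/40) = 3 + 40/53 = 199/53
1 + 1/(199/53) = 1 + 53/199 = 252/199
6 + 1/(252/199) = 6 + 199/252 = 1711/252
-2 + 1/(1711/252) = -2 + 252/1711 = -3170/1711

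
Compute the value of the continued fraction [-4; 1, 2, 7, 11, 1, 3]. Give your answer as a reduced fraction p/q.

Compute successive convergents:
a_0 = -4: -4/1
a_1 = 1: -3/1
a_2 = 2: -10/3
a_3 = 7: -73/22
a_4 = 11: -813/245
a_5 = 1: -886/267
a_6 = 3: -3471/1046

-3471/1046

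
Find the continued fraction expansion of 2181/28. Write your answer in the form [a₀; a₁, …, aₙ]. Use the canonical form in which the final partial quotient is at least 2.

2181 ÷ 28 → quotient 77, remainder 25
28 ÷ 25 → quotient 1, remainder 3
25 ÷ 3 → quotient 8, remainder 1
3 ÷ 1 → quotient 3, remainder 0

[77; 1, 8, 3]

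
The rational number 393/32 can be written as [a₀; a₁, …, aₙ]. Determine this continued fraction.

Repeatedly divide and take the remainder:
⌊393/32⌋ = 12, remainder 9
⌊32/9⌋ = 3, remainder 5
⌊9/5⌋ = 1, remainder 4
⌊5/4⌋ = 1, remainder 1
⌊4/1⌋ = 4, remainder 0

[12; 3, 1, 1, 4]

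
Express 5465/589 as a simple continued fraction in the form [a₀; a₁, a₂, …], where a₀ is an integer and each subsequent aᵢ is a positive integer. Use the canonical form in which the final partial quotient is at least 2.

[9; 3, 1, 1, 2, 4, 3, 2]

5465 ÷ 589 → quotient 9, remainder 164
589 ÷ 164 → quotient 3, remainder 97
164 ÷ 97 → quotient 1, remainder 67
97 ÷ 67 → quotient 1, remainder 30
67 ÷ 30 → quotient 2, remainder 7
30 ÷ 7 → quotient 4, remainder 2
7 ÷ 2 → quotient 3, remainder 1
2 ÷ 1 → quotient 2, remainder 0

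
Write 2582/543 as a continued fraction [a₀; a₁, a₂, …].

[4; 1, 3, 12, 11]

⌊2582/543⌋ = 4, remainder 410
⌊543/410⌋ = 1, remainder 133
⌊410/133⌋ = 3, remainder 11
⌊133/11⌋ = 12, remainder 1
⌊11/1⌋ = 11, remainder 0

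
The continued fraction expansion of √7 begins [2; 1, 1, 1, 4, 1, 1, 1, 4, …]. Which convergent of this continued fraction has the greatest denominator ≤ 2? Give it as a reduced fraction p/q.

5/2

List convergents until the denominator exceeds the bound:
a_0 = 2: 2/1  (≤ bound)
a_1 = 1: 3/1  (≤ bound)
a_2 = 1: 5/2  (≤ bound)
a_3 = 1: 8/3  (> 2, stop)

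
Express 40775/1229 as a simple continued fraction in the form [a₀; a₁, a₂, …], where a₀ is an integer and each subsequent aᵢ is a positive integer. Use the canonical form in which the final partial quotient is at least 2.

Apply division with remainder until the remainder is 0:
40775 ÷ 1229 → quotient 33, remainder 218
1229 ÷ 218 → quotient 5, remainder 139
218 ÷ 139 → quotient 1, remainder 79
139 ÷ 79 → quotient 1, remainder 60
79 ÷ 60 → quotient 1, remainder 19
60 ÷ 19 → quotient 3, remainder 3
19 ÷ 3 → quotient 6, remainder 1
3 ÷ 1 → quotient 3, remainder 0

[33; 5, 1, 1, 1, 3, 6, 3]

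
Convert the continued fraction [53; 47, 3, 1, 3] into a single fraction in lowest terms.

37592/709

Starting at the tail and folding back:
Start with 3.
1 + 1/(3/1) = 1 + 1/3 = 4/3
3 + 1/(4/3) = 3 + 3/4 = 15/4
47 + 1/(15/4) = 47 + 4/15 = 709/15
53 + 1/(709/15) = 53 + 15/709 = 37592/709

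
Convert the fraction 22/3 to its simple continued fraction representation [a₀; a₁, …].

[7; 3]

Apply division with remainder until the remainder is 0:
22 = 7·3 + 1, so a_0 = 7
3 = 3·1 + 0, so a_1 = 3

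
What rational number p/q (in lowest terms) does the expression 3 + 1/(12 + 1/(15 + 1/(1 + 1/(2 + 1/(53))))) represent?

93239/30244

Starting at the tail and folding back:
Start with 53.
2 + 1/(53/1) = 2 + 1/53 = 107/53
1 + 1/(107/53) = 1 + 53/107 = 160/107
15 + 1/(160/107) = 15 + 107/160 = 2507/160
12 + 1/(2507/160) = 12 + 160/2507 = 30244/2507
3 + 1/(30244/2507) = 3 + 2507/30244 = 93239/30244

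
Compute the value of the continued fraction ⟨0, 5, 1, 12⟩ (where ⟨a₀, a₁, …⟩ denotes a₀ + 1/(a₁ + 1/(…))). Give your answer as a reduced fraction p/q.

13/77

a_0 = 0: 0/1
a_1 = 5: 1/5
a_2 = 1: 1/6
a_3 = 12: 13/77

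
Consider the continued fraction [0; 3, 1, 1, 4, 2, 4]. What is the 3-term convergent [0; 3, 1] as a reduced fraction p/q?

1/4

Start with 1.
3 + 1/(1/1) = 3 + 1/1 = 4/1
0 + 1/(4/1) = 0 + 1/4 = 1/4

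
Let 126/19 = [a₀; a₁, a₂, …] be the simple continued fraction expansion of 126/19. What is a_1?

Repeatedly divide and take the remainder:
126 = 6·19 + 12, so a_0 = 6
19 = 1·12 + 7, so a_1 = 1

1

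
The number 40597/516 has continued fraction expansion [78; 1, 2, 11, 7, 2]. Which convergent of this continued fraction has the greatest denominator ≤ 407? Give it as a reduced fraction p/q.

18961/241

a_0 = 78: 78/1  (≤ bound)
a_1 = 1: 79/1  (≤ bound)
a_2 = 2: 236/3  (≤ bound)
a_3 = 11: 2675/34  (≤ bound)
a_4 = 7: 18961/241  (≤ bound)
a_5 = 2: 40597/516  (> 407, stop)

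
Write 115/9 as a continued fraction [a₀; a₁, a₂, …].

Run the Euclidean algorithm, recording each quotient:
115 = 12·9 + 7, so a_0 = 12
9 = 1·7 + 2, so a_1 = 1
7 = 3·2 + 1, so a_2 = 3
2 = 2·1 + 0, so a_3 = 2

[12; 1, 3, 2]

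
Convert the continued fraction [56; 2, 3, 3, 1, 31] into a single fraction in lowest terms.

Work from the innermost term outward:
Start with 31.
1 + 1/(31/1) = 1 + 1/31 = 32/31
3 + 1/(32/31) = 3 + 31/32 = 127/32
3 + 1/(127/32) = 3 + 32/127 = 413/127
2 + 1/(413/127) = 2 + 127/413 = 953/413
56 + 1/(953/413) = 56 + 413/953 = 53781/953

53781/953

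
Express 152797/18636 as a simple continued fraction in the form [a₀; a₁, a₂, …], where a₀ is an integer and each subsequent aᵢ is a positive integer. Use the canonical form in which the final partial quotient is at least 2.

⌊152797/18636⌋ = 8, remainder 3709
⌊18636/3709⌋ = 5, remainder 91
⌊3709/91⌋ = 40, remainder 69
⌊91/69⌋ = 1, remainder 22
⌊69/22⌋ = 3, remainder 3
⌊22/3⌋ = 7, remainder 1
⌊3/1⌋ = 3, remainder 0

[8; 5, 40, 1, 3, 7, 3]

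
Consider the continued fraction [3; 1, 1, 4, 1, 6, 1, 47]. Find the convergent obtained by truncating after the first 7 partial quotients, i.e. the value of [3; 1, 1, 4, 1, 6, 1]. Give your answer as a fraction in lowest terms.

305/86

Use the convergent recurrence hₖ = aₖ·hₖ₋₁ + hₖ₋₂ (and likewise for the denominators kₖ):
a_0 = 3: 3/1
a_1 = 1: 4/1
a_2 = 1: 7/2
a_3 = 4: 32/9
a_4 = 1: 39/11
a_5 = 6: 266/75
a_6 = 1: 305/86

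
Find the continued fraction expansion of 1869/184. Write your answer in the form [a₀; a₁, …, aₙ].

Repeatedly divide and take the remainder:
1869 = 10·184 + 29, so a_0 = 10
184 = 6·29 + 10, so a_1 = 6
29 = 2·10 + 9, so a_2 = 2
10 = 1·9 + 1, so a_3 = 1
9 = 9·1 + 0, so a_4 = 9

[10; 6, 2, 1, 9]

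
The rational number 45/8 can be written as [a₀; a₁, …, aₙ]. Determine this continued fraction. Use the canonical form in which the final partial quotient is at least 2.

45 = 5·8 + 5, so a_0 = 5
8 = 1·5 + 3, so a_1 = 1
5 = 1·3 + 2, so a_2 = 1
3 = 1·2 + 1, so a_3 = 1
2 = 2·1 + 0, so a_4 = 2

[5; 1, 1, 1, 2]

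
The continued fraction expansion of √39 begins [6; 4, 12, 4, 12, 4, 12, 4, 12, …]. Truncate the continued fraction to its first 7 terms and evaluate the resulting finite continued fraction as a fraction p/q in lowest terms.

764394/122401

a_0 = 6: 6/1
a_1 = 4: 25/4
a_2 = 12: 306/49
a_3 = 4: 1249/200
a_4 = 12: 15294/2449
a_5 = 4: 62425/9996
a_6 = 12: 764394/122401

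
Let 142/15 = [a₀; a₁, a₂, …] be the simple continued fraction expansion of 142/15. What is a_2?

142 = 9·15 + 7, so a_0 = 9
15 = 2·7 + 1, so a_1 = 2
7 = 7·1 + 0, so a_2 = 7

7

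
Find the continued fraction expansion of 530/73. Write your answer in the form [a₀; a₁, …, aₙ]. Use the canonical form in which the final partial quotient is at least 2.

⌊530/73⌋ = 7, remainder 19
⌊73/19⌋ = 3, remainder 16
⌊19/16⌋ = 1, remainder 3
⌊16/3⌋ = 5, remainder 1
⌊3/1⌋ = 3, remainder 0

[7; 3, 1, 5, 3]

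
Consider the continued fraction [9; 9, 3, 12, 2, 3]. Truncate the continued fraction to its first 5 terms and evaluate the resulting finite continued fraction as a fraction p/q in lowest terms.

Start with 2.
12 + 1/(2/1) = 12 + 1/2 = 25/2
3 + 1/(25/2) = 3 + 2/25 = 77/25
9 + 1/(77/25) = 9 + 25/77 = 718/77
9 + 1/(718/77) = 9 + 77/718 = 6539/718

6539/718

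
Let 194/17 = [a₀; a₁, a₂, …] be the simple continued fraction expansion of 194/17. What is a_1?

194 = 11·17 + 7, so a_0 = 11
17 = 2·7 + 3, so a_1 = 2

2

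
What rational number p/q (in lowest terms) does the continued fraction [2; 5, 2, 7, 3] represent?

561/257

Use the convergent recurrence hₖ = aₖ·hₖ₋₁ + hₖ₋₂ (and likewise for the denominators kₖ):
a_0 = 2: 2/1
a_1 = 5: 11/5
a_2 = 2: 24/11
a_3 = 7: 179/82
a_4 = 3: 561/257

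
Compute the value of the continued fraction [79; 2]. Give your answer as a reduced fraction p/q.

a_0 = 79: 79/1
a_1 = 2: 159/2

159/2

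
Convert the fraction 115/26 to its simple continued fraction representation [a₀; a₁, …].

[4; 2, 2, 1, 3]

⌊115/26⌋ = 4, remainder 11
⌊26/11⌋ = 2, remainder 4
⌊11/4⌋ = 2, remainder 3
⌊4/3⌋ = 1, remainder 1
⌊3/1⌋ = 3, remainder 0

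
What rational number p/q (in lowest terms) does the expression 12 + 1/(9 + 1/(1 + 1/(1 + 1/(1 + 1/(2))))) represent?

932/77

Compute successive convergents:
a_0 = 12: 12/1
a_1 = 9: 109/9
a_2 = 1: 121/10
a_3 = 1: 230/19
a_4 = 1: 351/29
a_5 = 2: 932/77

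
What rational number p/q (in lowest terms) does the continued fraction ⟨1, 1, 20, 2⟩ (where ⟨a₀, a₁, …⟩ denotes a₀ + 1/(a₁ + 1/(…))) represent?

84/43

Start with 2.
20 + 1/(2/1) = 20 + 1/2 = 41/2
1 + 1/(41/2) = 1 + 2/41 = 43/41
1 + 1/(43/41) = 1 + 41/43 = 84/43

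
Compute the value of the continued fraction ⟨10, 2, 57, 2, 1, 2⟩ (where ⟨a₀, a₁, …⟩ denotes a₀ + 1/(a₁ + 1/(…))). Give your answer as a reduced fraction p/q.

Compute successive convergents:
a_0 = 10: 10/1
a_1 = 2: 21/2
a_2 = 57: 1207/115
a_3 = 2: 2435/232
a_4 = 1: 3642/347
a_5 = 2: 9719/926

9719/926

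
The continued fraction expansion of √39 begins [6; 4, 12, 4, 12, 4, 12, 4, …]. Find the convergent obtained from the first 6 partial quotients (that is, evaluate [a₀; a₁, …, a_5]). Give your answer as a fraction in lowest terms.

62425/9996

Starting at the tail and folding back:
Start with 4.
12 + 1/(4/1) = 12 + 1/4 = 49/4
4 + 1/(49/4) = 4 + 4/49 = 200/49
12 + 1/(200/49) = 12 + 49/200 = 2449/200
4 + 1/(2449/200) = 4 + 200/2449 = 9996/2449
6 + 1/(9996/2449) = 6 + 2449/9996 = 62425/9996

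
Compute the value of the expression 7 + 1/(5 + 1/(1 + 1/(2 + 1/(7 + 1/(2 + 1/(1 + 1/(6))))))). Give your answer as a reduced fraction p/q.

18794/2619

a_0 = 7: 7/1
a_1 = 5: 36/5
a_2 = 1: 43/6
a_3 = 2: 122/17
a_4 = 7: 897/125
a_5 = 2: 1916/267
a_6 = 1: 2813/392
a_7 = 6: 18794/2619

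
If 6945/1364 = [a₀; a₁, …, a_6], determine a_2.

1

6945 = 5·1364 + 125, so a_0 = 5
1364 = 10·125 + 114, so a_1 = 10
125 = 1·114 + 11, so a_2 = 1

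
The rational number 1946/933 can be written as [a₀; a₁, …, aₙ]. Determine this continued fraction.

Repeatedly divide and take the remainder:
1946 = 2·933 + 80, so a_0 = 2
933 = 11·80 + 53, so a_1 = 11
80 = 1·53 + 27, so a_2 = 1
53 = 1·27 + 26, so a_3 = 1
27 = 1·26 + 1, so a_4 = 1
26 = 26·1 + 0, so a_5 = 26

[2; 11, 1, 1, 1, 26]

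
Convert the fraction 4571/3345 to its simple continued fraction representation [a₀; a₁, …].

[1; 2, 1, 2, 1, 2, 7, 15]

⌊4571/3345⌋ = 1, remainder 1226
⌊3345/1226⌋ = 2, remainder 893
⌊1226/893⌋ = 1, remainder 333
⌊893/333⌋ = 2, remainder 227
⌊333/227⌋ = 1, remainder 106
⌊227/106⌋ = 2, remainder 15
⌊106/15⌋ = 7, remainder 1
⌊15/1⌋ = 15, remainder 0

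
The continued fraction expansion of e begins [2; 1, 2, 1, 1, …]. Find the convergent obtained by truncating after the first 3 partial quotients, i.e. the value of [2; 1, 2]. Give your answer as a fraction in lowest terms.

8/3

a_0 = 2: 2/1
a_1 = 1: 3/1
a_2 = 2: 8/3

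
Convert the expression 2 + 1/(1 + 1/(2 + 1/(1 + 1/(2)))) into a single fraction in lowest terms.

30/11

a_0 = 2: 2/1
a_1 = 1: 3/1
a_2 = 2: 8/3
a_3 = 1: 11/4
a_4 = 2: 30/11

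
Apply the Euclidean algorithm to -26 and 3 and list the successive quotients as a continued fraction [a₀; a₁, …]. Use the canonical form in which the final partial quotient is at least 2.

[-9; 3]

-26 = -9·3 + 1, so a_0 = -9
3 = 3·1 + 0, so a_1 = 3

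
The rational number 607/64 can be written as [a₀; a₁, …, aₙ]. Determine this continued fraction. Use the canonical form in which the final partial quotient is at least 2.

[9; 2, 15, 2]

Apply division with remainder until the remainder is 0:
607 = 9·64 + 31, so a_0 = 9
64 = 2·31 + 2, so a_1 = 2
31 = 15·2 + 1, so a_2 = 15
2 = 2·1 + 0, so a_3 = 2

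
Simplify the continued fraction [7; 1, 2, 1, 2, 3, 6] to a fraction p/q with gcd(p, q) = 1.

1801/233

Start with 6.
3 + 1/(6/1) = 3 + 1/6 = 19/6
2 + 1/(19/6) = 2 + 6/19 = 44/19
1 + 1/(44/19) = 1 + 19/44 = 63/44
2 + 1/(63/44) = 2 + 44/63 = 170/63
1 + 1/(170/63) = 1 + 63/170 = 233/170
7 + 1/(233/170) = 7 + 170/233 = 1801/233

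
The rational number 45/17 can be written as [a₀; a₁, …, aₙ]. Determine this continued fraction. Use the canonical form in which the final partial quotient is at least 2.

[2; 1, 1, 1, 5]

45 ÷ 17 → quotient 2, remainder 11
17 ÷ 11 → quotient 1, remainder 6
11 ÷ 6 → quotient 1, remainder 5
6 ÷ 5 → quotient 1, remainder 1
5 ÷ 1 → quotient 5, remainder 0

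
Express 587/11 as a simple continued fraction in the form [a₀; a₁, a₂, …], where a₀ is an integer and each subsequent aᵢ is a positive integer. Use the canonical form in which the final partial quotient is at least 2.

[53; 2, 1, 3]

Run the Euclidean algorithm, recording each quotient:
587 = 53·11 + 4, so a_0 = 53
11 = 2·4 + 3, so a_1 = 2
4 = 1·3 + 1, so a_2 = 1
3 = 3·1 + 0, so a_3 = 3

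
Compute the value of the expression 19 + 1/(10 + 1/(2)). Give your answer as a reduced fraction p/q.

401/21

Build up convergents one term at a time:
a_0 = 19: 19/1
a_1 = 10: 191/10
a_2 = 2: 401/21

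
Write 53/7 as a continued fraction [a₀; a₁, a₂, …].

[7; 1, 1, 3]

Apply division with remainder until the remainder is 0:
53 = 7·7 + 4, so a_0 = 7
7 = 1·4 + 3, so a_1 = 1
4 = 1·3 + 1, so a_2 = 1
3 = 3·1 + 0, so a_3 = 3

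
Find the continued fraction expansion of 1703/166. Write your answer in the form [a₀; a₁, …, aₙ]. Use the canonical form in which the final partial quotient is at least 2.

Run the Euclidean algorithm, recording each quotient:
1703 = 10·166 + 43, so a_0 = 10
166 = 3·43 + 37, so a_1 = 3
43 = 1·37 + 6, so a_2 = 1
37 = 6·6 + 1, so a_3 = 6
6 = 6·1 + 0, so a_4 = 6

[10; 3, 1, 6, 6]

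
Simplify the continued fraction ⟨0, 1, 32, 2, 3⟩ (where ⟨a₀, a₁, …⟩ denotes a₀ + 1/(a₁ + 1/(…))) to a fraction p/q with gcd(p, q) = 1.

227/234

Start with 3.
2 + 1/(3/1) = 2 + 1/3 = 7/3
32 + 1/(7/3) = 32 + 3/7 = 227/7
1 + 1/(227/7) = 1 + 7/227 = 234/227
0 + 1/(234/227) = 0 + 227/234 = 227/234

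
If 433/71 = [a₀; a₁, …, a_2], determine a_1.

433 = 6·71 + 7, so a_0 = 6
71 = 10·7 + 1, so a_1 = 10

10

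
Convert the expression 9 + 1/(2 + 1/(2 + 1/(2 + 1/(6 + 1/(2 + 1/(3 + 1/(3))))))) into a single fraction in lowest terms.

a_0 = 9: 9/1
a_1 = 2: 19/2
a_2 = 2: 47/5
a_3 = 2: 113/12
a_4 = 6: 725/77
a_5 = 2: 1563/166
a_6 = 3: 5414/575
a_7 = 3: 17805/1891

17805/1891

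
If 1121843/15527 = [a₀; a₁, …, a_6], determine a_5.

1

Repeatedly divide and take the remainder:
1121843 ÷ 15527 → quotient 72, remainder 3899
15527 ÷ 3899 → quotient 3, remainder 3830
3899 ÷ 3830 → quotient 1, remainder 69
3830 ÷ 69 → quotient 55, remainder 35
69 ÷ 35 → quotient 1, remainder 34
35 ÷ 34 → quotient 1, remainder 1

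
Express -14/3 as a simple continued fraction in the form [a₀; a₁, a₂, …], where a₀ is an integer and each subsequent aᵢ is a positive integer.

-14 = -5·3 + 1, so a_0 = -5
3 = 3·1 + 0, so a_1 = 3

[-5; 3]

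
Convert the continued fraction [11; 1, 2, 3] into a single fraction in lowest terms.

117/10

Use the convergent recurrence hₖ = aₖ·hₖ₋₁ + hₖ₋₂ (and likewise for the denominators kₖ):
a_0 = 11: 11/1
a_1 = 1: 12/1
a_2 = 2: 35/3
a_3 = 3: 117/10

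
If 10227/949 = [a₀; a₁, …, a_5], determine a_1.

1

Repeatedly divide and take the remainder:
10227 = 10·949 + 737, so a_0 = 10
949 = 1·737 + 212, so a_1 = 1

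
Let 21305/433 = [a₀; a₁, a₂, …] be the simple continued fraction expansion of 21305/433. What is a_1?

Repeatedly divide and take the remainder:
21305 = 49·433 + 88, so a_0 = 49
433 = 4·88 + 81, so a_1 = 4

4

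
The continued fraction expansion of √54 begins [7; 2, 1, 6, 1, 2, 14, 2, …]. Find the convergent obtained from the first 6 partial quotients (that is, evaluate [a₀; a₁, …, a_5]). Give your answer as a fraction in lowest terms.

Use the convergent recurrence hₖ = aₖ·hₖ₋₁ + hₖ₋₂ (and likewise for the denominators kₖ):
a_0 = 7: 7/1
a_1 = 2: 15/2
a_2 = 1: 22/3
a_3 = 6: 147/20
a_4 = 1: 169/23
a_5 = 2: 485/66

485/66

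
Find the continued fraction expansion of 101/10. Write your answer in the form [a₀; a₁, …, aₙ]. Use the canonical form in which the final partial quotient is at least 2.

[10; 10]

⌊101/10⌋ = 10, remainder 1
⌊10/1⌋ = 10, remainder 0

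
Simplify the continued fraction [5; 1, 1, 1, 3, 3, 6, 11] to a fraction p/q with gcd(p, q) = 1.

14283/2533

Start with 11.
6 + 1/(11/1) = 6 + 1/11 = 67/11
3 + 1/(67/11) = 3 + 11/67 = 212/67
3 + 1/(212/67) = 3 + 67/212 = 703/212
1 + 1/(703/212) = 1 + 212/703 = 915/703
1 + 1/(915/703) = 1 + 703/915 = 1618/915
1 + 1/(1618/915) = 1 + 915/1618 = 2533/1618
5 + 1/(2533/1618) = 5 + 1618/2533 = 14283/2533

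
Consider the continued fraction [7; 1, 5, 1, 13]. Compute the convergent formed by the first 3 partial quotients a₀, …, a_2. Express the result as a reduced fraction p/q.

47/6

Start with 5.
1 + 1/(5/1) = 1 + 1/5 = 6/5
7 + 1/(6/5) = 7 + 5/6 = 47/6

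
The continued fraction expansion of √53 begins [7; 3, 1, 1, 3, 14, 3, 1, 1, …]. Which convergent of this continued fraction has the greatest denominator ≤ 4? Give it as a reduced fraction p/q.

a_0 = 7: 7/1  (≤ bound)
a_1 = 3: 22/3  (≤ bound)
a_2 = 1: 29/4  (≤ bound)
a_3 = 1: 51/7  (> 4, stop)

29/4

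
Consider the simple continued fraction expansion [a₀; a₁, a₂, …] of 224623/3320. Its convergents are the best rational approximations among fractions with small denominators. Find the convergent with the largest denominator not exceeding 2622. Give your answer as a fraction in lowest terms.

4939/73

a_0 = 67: 67/1  (≤ bound)
a_1 = 1: 68/1  (≤ bound)
a_2 = 1: 135/2  (≤ bound)
a_3 = 1: 203/3  (≤ bound)
a_4 = 11: 2368/35  (≤ bound)
a_5 = 2: 4939/73  (≤ bound)
a_6 = 45: 224623/3320  (> 2622, stop)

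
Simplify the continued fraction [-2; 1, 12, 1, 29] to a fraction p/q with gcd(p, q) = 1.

Work from the innermost term outward:
Start with 29.
1 + 1/(29/1) = 1 + 1/29 = 30/29
12 + 1/(30/29) = 12 + 29/30 = 389/30
1 + 1/(389/30) = 1 + 30/389 = 419/389
-2 + 1/(419/389) = -2 + 389/419 = -449/419

-449/419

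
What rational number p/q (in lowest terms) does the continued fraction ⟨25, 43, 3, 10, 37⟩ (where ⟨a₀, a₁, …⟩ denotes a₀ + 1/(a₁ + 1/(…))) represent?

Starting at the tail and folding back:
Start with 37.
10 + 1/(37/1) = 10 + 1/37 = 371/37
3 + 1/(371/37) = 3 + 37/371 = 1150/371
43 + 1/(1150/371) = 43 + 371/1150 = 49821/1150
25 + 1/(49821/1150) = 25 + 1150/49821 = 1246675/49821

1246675/49821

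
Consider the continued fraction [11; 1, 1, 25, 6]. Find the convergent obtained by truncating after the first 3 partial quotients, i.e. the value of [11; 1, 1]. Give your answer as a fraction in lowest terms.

23/2

Start with 1.
1 + 1/(1/1) = 1 + 1/1 = 2/1
11 + 1/(2/1) = 11 + 1/2 = 23/2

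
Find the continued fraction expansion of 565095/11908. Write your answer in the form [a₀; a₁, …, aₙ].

[47; 2, 5, 15, 1, 1, 34]

Run the Euclidean algorithm, recording each quotient:
565095 ÷ 11908 → quotient 47, remainder 5419
11908 ÷ 5419 → quotient 2, remainder 1070
5419 ÷ 1070 → quotient 5, remainder 69
1070 ÷ 69 → quotient 15, remainder 35
69 ÷ 35 → quotient 1, remainder 34
35 ÷ 34 → quotient 1, remainder 1
34 ÷ 1 → quotient 34, remainder 0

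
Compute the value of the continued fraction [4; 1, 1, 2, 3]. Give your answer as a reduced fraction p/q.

Use the convergent recurrence hₖ = aₖ·hₖ₋₁ + hₖ₋₂ (and likewise for the denominators kₖ):
a_0 = 4: 4/1
a_1 = 1: 5/1
a_2 = 1: 9/2
a_3 = 2: 23/5
a_4 = 3: 78/17

78/17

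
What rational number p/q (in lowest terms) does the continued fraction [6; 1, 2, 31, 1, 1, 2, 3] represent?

Build up convergents one term at a time:
a_0 = 6: 6/1
a_1 = 1: 7/1
a_2 = 2: 20/3
a_3 = 31: 627/94
a_4 = 1: 647/97
a_5 = 1: 1274/191
a_6 = 2: 3195/479
a_7 = 3: 10859/1628

10859/1628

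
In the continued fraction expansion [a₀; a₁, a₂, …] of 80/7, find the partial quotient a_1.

2

Run the Euclidean algorithm, recording each quotient:
80 ÷ 7 → quotient 11, remainder 3
7 ÷ 3 → quotient 2, remainder 1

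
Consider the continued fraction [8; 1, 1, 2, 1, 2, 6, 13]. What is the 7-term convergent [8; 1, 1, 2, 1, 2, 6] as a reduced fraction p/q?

1038/121

Start with 6.
2 + 1/(6/1) = 2 + 1/6 = 13/6
1 + 1/(13/6) = 1 + 6/13 = 19/13
2 + 1/(19/13) = 2 + 13/19 = 51/19
1 + 1/(51/19) = 1 + 19/51 = 70/51
1 + 1/(70/51) = 1 + 51/70 = 121/70
8 + 1/(121/70) = 8 + 70/121 = 1038/121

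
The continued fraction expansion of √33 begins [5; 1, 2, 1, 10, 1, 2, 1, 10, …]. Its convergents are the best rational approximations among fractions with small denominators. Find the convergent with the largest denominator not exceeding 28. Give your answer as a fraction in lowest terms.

a_0 = 5: 5/1  (≤ bound)
a_1 = 1: 6/1  (≤ bound)
a_2 = 2: 17/3  (≤ bound)
a_3 = 1: 23/4  (≤ bound)
a_4 = 10: 247/43  (> 28, stop)

23/4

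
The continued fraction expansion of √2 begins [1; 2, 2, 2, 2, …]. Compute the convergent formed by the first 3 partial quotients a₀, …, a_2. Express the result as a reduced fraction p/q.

7/5

a_0 = 1: 1/1
a_1 = 2: 3/2
a_2 = 2: 7/5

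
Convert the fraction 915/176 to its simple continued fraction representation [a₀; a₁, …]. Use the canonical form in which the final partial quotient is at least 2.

[5; 5, 35]

Run the Euclidean algorithm, recording each quotient:
915 = 5·176 + 35, so a_0 = 5
176 = 5·35 + 1, so a_1 = 5
35 = 35·1 + 0, so a_2 = 35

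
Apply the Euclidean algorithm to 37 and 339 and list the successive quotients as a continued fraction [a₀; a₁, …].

[0; 9, 6, 6]

Apply division with remainder until the remainder is 0:
37 ÷ 339 → quotient 0, remainder 37
339 ÷ 37 → quotient 9, remainder 6
37 ÷ 6 → quotient 6, remainder 1
6 ÷ 1 → quotient 6, remainder 0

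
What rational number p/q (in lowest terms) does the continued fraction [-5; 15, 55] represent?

a_0 = -5: -5/1
a_1 = 15: -74/15
a_2 = 55: -4075/826

-4075/826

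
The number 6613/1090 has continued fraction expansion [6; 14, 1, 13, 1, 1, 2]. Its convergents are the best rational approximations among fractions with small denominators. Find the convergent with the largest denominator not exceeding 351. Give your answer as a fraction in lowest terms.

List convergents until the denominator exceeds the bound:
a_0 = 6: 6/1  (≤ bound)
a_1 = 14: 85/14  (≤ bound)
a_2 = 1: 91/15  (≤ bound)
a_3 = 13: 1268/209  (≤ bound)
a_4 = 1: 1359/224  (≤ bound)
a_5 = 1: 2627/433  (> 351, stop)

1359/224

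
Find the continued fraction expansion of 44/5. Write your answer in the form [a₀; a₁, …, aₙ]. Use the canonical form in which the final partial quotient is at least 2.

[8; 1, 4]

Repeatedly divide and take the remainder:
44 = 8·5 + 4, so a_0 = 8
5 = 1·4 + 1, so a_1 = 1
4 = 4·1 + 0, so a_2 = 4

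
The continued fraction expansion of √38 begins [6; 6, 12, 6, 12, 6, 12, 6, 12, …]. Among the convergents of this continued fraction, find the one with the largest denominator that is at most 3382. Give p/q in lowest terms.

2737/444

a_0 = 6: 6/1  (≤ bound)
a_1 = 6: 37/6  (≤ bound)
a_2 = 12: 450/73  (≤ bound)
a_3 = 6: 2737/444  (≤ bound)
a_4 = 12: 33294/5401  (> 3382, stop)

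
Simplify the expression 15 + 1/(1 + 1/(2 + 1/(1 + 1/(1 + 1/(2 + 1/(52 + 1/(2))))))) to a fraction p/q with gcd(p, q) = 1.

29935/1904

Compute successive convergents:
a_0 = 15: 15/1
a_1 = 1: 16/1
a_2 = 2: 47/3
a_3 = 1: 63/4
a_4 = 1: 110/7
a_5 = 2: 283/18
a_6 = 52: 14826/943
a_7 = 2: 29935/1904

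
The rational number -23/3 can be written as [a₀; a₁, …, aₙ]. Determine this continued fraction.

Repeatedly divide and take the remainder:
⌊-23/3⌋ = -8, remainder 1
⌊3/1⌋ = 3, remainder 0

[-8; 3]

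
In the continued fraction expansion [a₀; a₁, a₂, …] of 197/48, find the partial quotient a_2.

1

⌊197/48⌋ = 4, remainder 5
⌊48/5⌋ = 9, remainder 3
⌊5/3⌋ = 1, remainder 2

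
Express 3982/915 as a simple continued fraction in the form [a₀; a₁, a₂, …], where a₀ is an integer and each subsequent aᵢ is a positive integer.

Apply division with remainder until the remainder is 0:
3982 = 4·915 + 322, so a_0 = 4
915 = 2·322 + 271, so a_1 = 2
322 = 1·271 + 51, so a_2 = 1
271 = 5·51 + 16, so a_3 = 5
51 = 3·16 + 3, so a_4 = 3
16 = 5·3 + 1, so a_5 = 5
3 = 3·1 + 0, so a_6 = 3

[4; 2, 1, 5, 3, 5, 3]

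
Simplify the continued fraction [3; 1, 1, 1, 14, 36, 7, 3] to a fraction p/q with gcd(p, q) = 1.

128237/35046

Start with 3.
7 + 1/(3/1) = 7 + 1/3 = 22/3
36 + 1/(22/3) = 36 + 3/22 = 795/22
14 + 1/(795/22) = 14 + 22/795 = 11152/795
1 + 1/(11152/795) = 1 + 795/11152 = 11947/11152
1 + 1/(11947/11152) = 1 + 11152/11947 = 23099/11947
1 + 1/(23099/11947) = 1 + 11947/23099 = 35046/23099
3 + 1/(35046/23099) = 3 + 23099/35046 = 128237/35046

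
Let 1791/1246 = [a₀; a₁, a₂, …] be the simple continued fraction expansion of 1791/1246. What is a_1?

⌊1791/1246⌋ = 1, remainder 545
⌊1246/545⌋ = 2, remainder 156

2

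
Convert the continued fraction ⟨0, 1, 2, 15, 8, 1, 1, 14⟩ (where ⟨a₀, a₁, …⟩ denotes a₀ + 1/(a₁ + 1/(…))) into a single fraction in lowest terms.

Start with 14.
1 + 1/(14/1) = 1 + 1/14 = 15/14
1 + 1/(15/14) = 1 + 14/15 = 29/15
8 + 1/(29/15) = 8 + 15/29 = 247/29
15 + 1/(247/29) = 15 + 29/247 = 3734/247
2 + 1/(3734/247) = 2 + 247/3734 = 7715/3734
1 + 1/(7715/3734) = 1 + 3734/7715 = 11449/7715
0 + 1/(11449/7715) = 0 + 7715/11449 = 7715/11449

7715/11449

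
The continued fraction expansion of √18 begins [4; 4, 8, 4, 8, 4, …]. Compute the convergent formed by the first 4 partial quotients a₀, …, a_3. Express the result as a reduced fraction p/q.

577/136

Starting at the tail and folding back:
Start with 4.
8 + 1/(4/1) = 8 + 1/4 = 33/4
4 + 1/(33/4) = 4 + 4/33 = 136/33
4 + 1/(136/33) = 4 + 33/136 = 577/136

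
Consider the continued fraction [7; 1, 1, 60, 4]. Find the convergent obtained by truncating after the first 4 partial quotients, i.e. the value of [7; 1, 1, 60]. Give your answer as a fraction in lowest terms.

Use the convergent recurrence hₖ = aₖ·hₖ₋₁ + hₖ₋₂ (and likewise for the denominators kₖ):
a_0 = 7: 7/1
a_1 = 1: 8/1
a_2 = 1: 15/2
a_3 = 60: 908/121

908/121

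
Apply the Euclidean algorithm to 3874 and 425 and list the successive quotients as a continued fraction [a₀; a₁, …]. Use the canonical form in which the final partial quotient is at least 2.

[9; 8, 1, 2, 16]

Repeatedly divide and take the remainder:
3874 ÷ 425 → quotient 9, remainder 49
425 ÷ 49 → quotient 8, remainder 33
49 ÷ 33 → quotient 1, remainder 16
33 ÷ 16 → quotient 2, remainder 1
16 ÷ 1 → quotient 16, remainder 0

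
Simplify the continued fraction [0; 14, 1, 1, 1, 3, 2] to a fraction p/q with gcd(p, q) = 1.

25/366

Start with 2.
3 + 1/(2/1) = 3 + 1/2 = 7/2
1 + 1/(7/2) = 1 + 2/7 = 9/7
1 + 1/(9/7) = 1 + 7/9 = 16/9
1 + 1/(16/9) = 1 + 9/16 = 25/16
14 + 1/(25/16) = 14 + 16/25 = 366/25
0 + 1/(366/25) = 0 + 25/366 = 25/366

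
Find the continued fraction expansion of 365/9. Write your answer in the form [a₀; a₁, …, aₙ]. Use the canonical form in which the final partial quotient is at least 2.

365 ÷ 9 → quotient 40, remainder 5
9 ÷ 5 → quotient 1, remainder 4
5 ÷ 4 → quotient 1, remainder 1
4 ÷ 1 → quotient 4, remainder 0

[40; 1, 1, 4]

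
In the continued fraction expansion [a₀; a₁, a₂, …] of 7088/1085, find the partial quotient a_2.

1

7088 ÷ 1085 → quotient 6, remainder 578
1085 ÷ 578 → quotient 1, remainder 507
578 ÷ 507 → quotient 1, remainder 71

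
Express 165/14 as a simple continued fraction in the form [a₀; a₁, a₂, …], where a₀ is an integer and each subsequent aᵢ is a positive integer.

[11; 1, 3, 1, 2]

Run the Euclidean algorithm, recording each quotient:
165 ÷ 14 → quotient 11, remainder 11
14 ÷ 11 → quotient 1, remainder 3
11 ÷ 3 → quotient 3, remainder 2
3 ÷ 2 → quotient 1, remainder 1
2 ÷ 1 → quotient 2, remainder 0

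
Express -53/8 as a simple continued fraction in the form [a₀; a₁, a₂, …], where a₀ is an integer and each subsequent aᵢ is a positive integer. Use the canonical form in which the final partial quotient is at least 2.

-53 ÷ 8 → quotient -7, remainder 3
8 ÷ 3 → quotient 2, remainder 2
3 ÷ 2 → quotient 1, remainder 1
2 ÷ 1 → quotient 2, remainder 0

[-7; 2, 1, 2]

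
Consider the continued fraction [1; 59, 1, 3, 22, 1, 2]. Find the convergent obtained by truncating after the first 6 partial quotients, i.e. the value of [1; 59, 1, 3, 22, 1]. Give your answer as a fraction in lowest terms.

a_0 = 1: 1/1
a_1 = 59: 60/59
a_2 = 1: 61/60
a_3 = 3: 243/239
a_4 = 22: 5407/5318
a_5 = 1: 5650/5557

5650/5557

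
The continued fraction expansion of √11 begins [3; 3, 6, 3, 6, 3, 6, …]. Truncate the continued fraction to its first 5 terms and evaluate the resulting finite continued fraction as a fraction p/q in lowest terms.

Start with 6.
3 + 1/(6/1) = 3 + 1/6 = 19/6
6 + 1/(19/6) = 6 + 6/19 = 120/19
3 + 1/(120/19) = 3 + 19/120 = 379/120
3 + 1/(379/120) = 3 + 120/379 = 1257/379

1257/379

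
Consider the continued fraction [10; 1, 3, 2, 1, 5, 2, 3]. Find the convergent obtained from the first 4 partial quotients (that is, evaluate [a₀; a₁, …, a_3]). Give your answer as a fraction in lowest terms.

97/9

a_0 = 10: 10/1
a_1 = 1: 11/1
a_2 = 3: 43/4
a_3 = 2: 97/9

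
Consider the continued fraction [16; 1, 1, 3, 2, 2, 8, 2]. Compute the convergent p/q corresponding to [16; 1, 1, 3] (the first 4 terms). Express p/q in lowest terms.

Start with 3.
1 + 1/(3/1) = 1 + 1/3 = 4/3
1 + 1/(4/3) = 1 + 3/4 = 7/4
16 + 1/(7/4) = 16 + 4/7 = 116/7

116/7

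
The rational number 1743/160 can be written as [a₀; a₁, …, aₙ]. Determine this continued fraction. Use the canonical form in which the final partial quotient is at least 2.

[10; 1, 8, 2, 2, 3]

⌊1743/160⌋ = 10, remainder 143
⌊160/143⌋ = 1, remainder 17
⌊143/17⌋ = 8, remainder 7
⌊17/7⌋ = 2, remainder 3
⌊7/3⌋ = 2, remainder 1
⌊3/1⌋ = 3, remainder 0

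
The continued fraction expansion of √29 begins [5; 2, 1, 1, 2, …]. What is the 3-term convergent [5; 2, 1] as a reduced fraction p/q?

16/3

Start with 1.
2 + 1/(1/1) = 2 + 1/1 = 3/1
5 + 1/(3/1) = 5 + 1/3 = 16/3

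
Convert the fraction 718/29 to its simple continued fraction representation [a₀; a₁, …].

Apply division with remainder until the remainder is 0:
718 ÷ 29 → quotient 24, remainder 22
29 ÷ 22 → quotient 1, remainder 7
22 ÷ 7 → quotient 3, remainder 1
7 ÷ 1 → quotient 7, remainder 0

[24; 1, 3, 7]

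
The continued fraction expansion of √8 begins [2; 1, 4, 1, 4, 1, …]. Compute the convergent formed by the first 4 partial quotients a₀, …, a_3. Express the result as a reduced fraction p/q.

17/6

Compute successive convergents:
a_0 = 2: 2/1
a_1 = 1: 3/1
a_2 = 4: 14/5
a_3 = 1: 17/6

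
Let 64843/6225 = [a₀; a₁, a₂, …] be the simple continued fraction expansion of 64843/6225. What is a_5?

64843 ÷ 6225 → quotient 10, remainder 2593
6225 ÷ 2593 → quotient 2, remainder 1039
2593 ÷ 1039 → quotient 2, remainder 515
1039 ÷ 515 → quotient 2, remainder 9
515 ÷ 9 → quotient 57, remainder 2
9 ÷ 2 → quotient 4, remainder 1

4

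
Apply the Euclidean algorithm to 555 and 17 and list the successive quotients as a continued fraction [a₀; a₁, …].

[32; 1, 1, 1, 5]

⌊555/17⌋ = 32, remainder 11
⌊17/11⌋ = 1, remainder 6
⌊11/6⌋ = 1, remainder 5
⌊6/5⌋ = 1, remainder 1
⌊5/1⌋ = 5, remainder 0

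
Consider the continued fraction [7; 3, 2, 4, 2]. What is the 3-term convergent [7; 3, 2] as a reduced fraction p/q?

Start with 2.
3 + 1/(2/1) = 3 + 1/2 = 7/2
7 + 1/(7/2) = 7 + 2/7 = 51/7

51/7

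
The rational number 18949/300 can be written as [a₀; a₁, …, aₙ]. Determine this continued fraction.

[63; 6, 8, 6]

18949 = 63·300 + 49, so a_0 = 63
300 = 6·49 + 6, so a_1 = 6
49 = 8·6 + 1, so a_2 = 8
6 = 6·1 + 0, so a_3 = 6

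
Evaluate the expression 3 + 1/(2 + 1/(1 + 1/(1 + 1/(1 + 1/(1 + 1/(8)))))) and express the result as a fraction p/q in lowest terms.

379/112

Start with 8.
1 + 1/(8/1) = 1 + 1/8 = 9/8
1 + 1/(9/8) = 1 + 8/9 = 17/9
1 + 1/(17/9) = 1 + 9/17 = 26/17
1 + 1/(26/17) = 1 + 17/26 = 43/26
2 + 1/(43/26) = 2 + 26/43 = 112/43
3 + 1/(112/43) = 3 + 43/112 = 379/112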